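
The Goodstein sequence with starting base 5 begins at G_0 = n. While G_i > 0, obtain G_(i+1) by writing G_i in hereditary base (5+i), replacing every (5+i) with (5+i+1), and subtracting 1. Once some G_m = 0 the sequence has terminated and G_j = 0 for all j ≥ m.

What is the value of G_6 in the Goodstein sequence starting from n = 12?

[0] 12 ≡ 2·5 + 2 (base 5). Lift 6: 14. −1: 13.
[1] 13 ≡ 2·6 + 1 (base 6). Lift 7: 15. −1: 14.
[2] 14 ≡ 2·7 (base 7). Lift 8: 16. −1: 15.
[3] 15 ≡ 8 + 7 (base 8). Lift 9: 16. −1: 15.
[4] 15 ≡ 9 + 6 (base 9). Lift 10: 16. −1: 15.
[5] 15 ≡ 10 + 5 (base 10). Lift 11: 16. −1: 15.

15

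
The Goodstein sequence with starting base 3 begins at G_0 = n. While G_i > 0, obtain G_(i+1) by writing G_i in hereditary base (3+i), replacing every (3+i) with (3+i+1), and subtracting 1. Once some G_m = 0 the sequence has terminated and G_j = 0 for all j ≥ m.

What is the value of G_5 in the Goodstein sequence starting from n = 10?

base 3: 10 = 3^2 + 1; at 4: 4^2 + 1 = 17; next = 16
base 4: 16 = 4^2; at 5: 5^2 = 25; next = 24
base 5: 24 = 4·5 + 4; at 6: 4·6 + 4 = 28; next = 27
base 6: 27 = 4·6 + 3; at 7: 4·7 + 3 = 31; next = 30
base 7: 30 = 4·7 + 2; at 8: 4·8 + 2 = 34; next = 33
base 8: 33 = 4·8 + 1; at 9: 4·9 + 1 = 37; next = 36

33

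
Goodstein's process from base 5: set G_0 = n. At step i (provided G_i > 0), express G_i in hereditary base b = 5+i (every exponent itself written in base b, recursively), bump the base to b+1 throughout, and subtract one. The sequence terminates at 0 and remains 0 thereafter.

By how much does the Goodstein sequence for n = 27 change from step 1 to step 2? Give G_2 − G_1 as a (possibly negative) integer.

G_0=27  [base 5] 5^2 + 2  →[5↦6]→  6^2 + 2 = 38  −1 ⇒ G_1=37
G_1=37  [base 6] 6^2 + 1  →[6↦7]→  7^2 + 1 = 50  −1 ⇒ G_2=49

12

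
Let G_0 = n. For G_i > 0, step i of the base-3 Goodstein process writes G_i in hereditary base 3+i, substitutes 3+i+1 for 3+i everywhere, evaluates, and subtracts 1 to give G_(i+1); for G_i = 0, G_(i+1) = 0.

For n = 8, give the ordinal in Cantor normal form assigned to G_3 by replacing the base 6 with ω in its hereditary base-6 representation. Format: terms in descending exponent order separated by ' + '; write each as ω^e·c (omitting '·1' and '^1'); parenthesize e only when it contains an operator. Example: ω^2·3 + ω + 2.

8 —HB3→ 2·3 + 2 —bump→ 2·4 + 2 = 10 —(−1)→ 9
9 —HB4→ 2·4 + 1 —bump→ 2·5 + 1 = 11 —(−1)→ 10
10 —HB5→ 2·5 —bump→ 2·6 = 12 —(−1)→ 11
11 —HB6→ 6 + 5 —bump→ 7 + 5 = 12 —(−1)→ 11

ω + 5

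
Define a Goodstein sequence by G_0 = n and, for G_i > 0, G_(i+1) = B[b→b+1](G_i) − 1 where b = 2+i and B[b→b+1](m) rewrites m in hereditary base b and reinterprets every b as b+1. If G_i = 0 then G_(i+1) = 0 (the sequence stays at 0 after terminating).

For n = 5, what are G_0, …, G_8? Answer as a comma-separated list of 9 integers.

i=0: 5 = 2^2 + 1 (b=2); 2→3: 3^3 + 1 = 28; 28−1 = 27
i=1: 27 = 3^3 (b=3); 3→4: 4^4 = 256; 256−1 = 255
i=2: 255 = 3·4^3 + 3·4^2 + 3·4 + 3 (b=4); 4→5: 3·5^3 + 3·5^2 + 3·5 + 3 = 468; 468−1 = 467
i=3: 467 = 3·5^3 + 3·5^2 + 3·5 + 2 (b=5); 5→6: 3·6^3 + 3·6^2 + 3·6 + 2 = 776; 776−1 = 775
i=4: 775 = 3·6^3 + 3·6^2 + 3·6 + 1 (b=6); 6→7: 3·7^3 + 3·7^2 + 3·7 + 1 = 1198; 1198−1 = 1197
i=5: 1197 = 3·7^3 + 3·7^2 + 3·7 (b=7); 7→8: 3·8^3 + 3·8^2 + 3·8 = 1752; 1752−1 = 1751
i=6: 1751 = 3·8^3 + 3·8^2 + 2·8 + 7 (b=8); 8→9: 3·9^3 + 3·9^2 + 2·9 + 7 = 2455; 2455−1 = 2454
i=7: 2454 = 3·9^3 + 3·9^2 + 2·9 + 6 (b=9); 9→10: 3·10^3 + 3·10^2 + 2·10 + 6 = 3326; 3326−1 = 3325

5, 27, 255, 467, 775, 1197, 1751, 2454, 3325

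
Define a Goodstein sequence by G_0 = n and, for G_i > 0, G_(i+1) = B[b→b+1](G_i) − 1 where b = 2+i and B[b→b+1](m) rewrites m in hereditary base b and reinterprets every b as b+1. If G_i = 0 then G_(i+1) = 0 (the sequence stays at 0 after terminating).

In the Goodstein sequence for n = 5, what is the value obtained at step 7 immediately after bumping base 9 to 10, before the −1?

step 0: 5 = 2^2 + 1; sub 3 for 2: 3^3 + 1; = 28; G_1 = 28−1 = 27
step 1: 27 = 3^3; sub 4 for 3: 4^4; = 256; G_2 = 256−1 = 255
step 2: 255 = 3·4^3 + 3·4^2 + 3·4 + 3; sub 5 for 4: 3·5^3 + 3·5^2 + 3·5 + 3; = 468; G_3 = 468−1 = 467
step 3: 467 = 3·5^3 + 3·5^2 + 3·5 + 2; sub 6 for 5: 3·6^3 + 3·6^2 + 3·6 + 2; = 776; G_4 = 776−1 = 775
step 4: 775 = 3·6^3 + 3·6^2 + 3·6 + 1; sub 7 for 6: 3·7^3 + 3·7^2 + 3·7 + 1; = 1198; G_5 = 1198−1 = 1197
step 5: 1197 = 3·7^3 + 3·7^2 + 3·7; sub 8 for 7: 3·8^3 + 3·8^2 + 3·8; = 1752; G_6 = 1752−1 = 1751
step 6: 1751 = 3·8^3 + 3·8^2 + 2·8 + 7; sub 9 for 8: 3·9^3 + 3·9^2 + 2·9 + 7; = 2455; G_7 = 2455−1 = 2454

3326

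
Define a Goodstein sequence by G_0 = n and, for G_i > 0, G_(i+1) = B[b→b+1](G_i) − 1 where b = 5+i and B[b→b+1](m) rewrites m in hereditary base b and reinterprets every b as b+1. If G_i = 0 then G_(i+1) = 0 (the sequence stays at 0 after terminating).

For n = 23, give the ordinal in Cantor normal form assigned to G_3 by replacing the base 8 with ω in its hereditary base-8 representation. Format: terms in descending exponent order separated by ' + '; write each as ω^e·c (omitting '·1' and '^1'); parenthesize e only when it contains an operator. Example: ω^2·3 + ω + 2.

23 —HB5→ 4·5 + 3 —bump→ 4·6 + 3 = 27 —(−1)→ 26
26 —HB6→ 4·6 + 2 —bump→ 4·7 + 2 = 30 —(−1)→ 29
29 —HB7→ 4·7 + 1 —bump→ 4·8 + 1 = 33 —(−1)→ 32
32 —HB8→ 4·8 —bump→ 4·9 = 36 —(−1)→ 35

ω·4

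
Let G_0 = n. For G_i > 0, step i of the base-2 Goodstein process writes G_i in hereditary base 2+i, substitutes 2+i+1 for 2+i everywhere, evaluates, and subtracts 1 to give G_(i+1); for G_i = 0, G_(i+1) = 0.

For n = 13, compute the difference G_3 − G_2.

base 2: 13 = 2^(2 + 1) + 2^2 + 1; at 3: 3^(3 + 1) + 3^3 + 1 = 109; next = 108
base 3: 108 = 3^(3 + 1) + 3^3; at 4: 4^(4 + 1) + 4^4 = 1280; next = 1279
base 4: 1279 = 4^(4 + 1) + 3·4^3 + 3·4^2 + 3·4 + 3; at 5: 5^(5 + 1) + 3·5^3 + 3·5^2 + 3·5 + 3 = 16093; next = 16092

14813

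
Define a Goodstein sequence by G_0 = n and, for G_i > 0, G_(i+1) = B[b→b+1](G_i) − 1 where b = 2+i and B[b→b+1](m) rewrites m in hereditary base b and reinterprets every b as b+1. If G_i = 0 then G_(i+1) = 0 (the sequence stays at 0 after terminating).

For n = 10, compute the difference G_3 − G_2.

i=0: 10 = 2^(2 + 1) + 2 (b=2); 2→3: 3^(3 + 1) + 3 = 84; 84−1 = 83
i=1: 83 = 3^(3 + 1) + 2 (b=3); 3→4: 4^(4 + 1) + 2 = 1026; 1026−1 = 1025
i=2: 1025 = 4^(4 + 1) + 1 (b=4); 4→5: 5^(5 + 1) + 1 = 15626; 15626−1 = 15625

14600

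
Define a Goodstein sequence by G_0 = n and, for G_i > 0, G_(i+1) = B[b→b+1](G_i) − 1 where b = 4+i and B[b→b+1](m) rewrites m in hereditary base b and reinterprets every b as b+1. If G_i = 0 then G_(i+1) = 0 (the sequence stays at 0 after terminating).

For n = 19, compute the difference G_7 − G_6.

6

G_0=19  [base 4] 4^2 + 3  →[4↦5]→  5^2 + 3 = 28  −1 ⇒ G_1=27
G_1=27  [base 5] 5^2 + 2  →[5↦6]→  6^2 + 2 = 38  −1 ⇒ G_2=37
G_2=37  [base 6] 6^2 + 1  →[6↦7]→  7^2 + 1 = 50  −1 ⇒ G_3=49
G_3=49  [base 7] 7^2  →[7↦8]→  8^2 = 64  −1 ⇒ G_4=63
G_4=63  [base 8] 7·8 + 7  →[8↦9]→  7·9 + 7 = 70  −1 ⇒ G_5=69
G_5=69  [base 9] 7·9 + 6  →[9↦10]→  7·10 + 6 = 76  −1 ⇒ G_6=75
G_6=75  [base 10] 7·10 + 5  →[10↦11]→  7·11 + 5 = 82  −1 ⇒ G_7=81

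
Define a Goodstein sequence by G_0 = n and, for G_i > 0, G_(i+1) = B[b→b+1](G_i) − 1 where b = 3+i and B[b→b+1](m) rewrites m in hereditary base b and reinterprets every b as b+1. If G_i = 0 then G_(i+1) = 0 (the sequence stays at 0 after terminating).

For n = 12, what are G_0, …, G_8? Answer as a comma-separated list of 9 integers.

12, 19, 27, 37, 49, 63, 69, 75, 81

12 —HB3→ 3^2 + 3 —bump→ 4^2 + 4 = 20 —(−1)→ 19
19 —HB4→ 4^2 + 3 —bump→ 5^2 + 3 = 28 —(−1)→ 27
27 —HB5→ 5^2 + 2 —bump→ 6^2 + 2 = 38 —(−1)→ 37
37 —HB6→ 6^2 + 1 —bump→ 7^2 + 1 = 50 —(−1)→ 49
49 —HB7→ 7^2 —bump→ 8^2 = 64 —(−1)→ 63
63 —HB8→ 7·8 + 7 —bump→ 7·9 + 7 = 70 —(−1)→ 69
69 —HB9→ 7·9 + 6 —bump→ 7·10 + 6 = 76 —(−1)→ 75
75 —HB10→ 7·10 + 5 —bump→ 7·11 + 5 = 82 —(−1)→ 81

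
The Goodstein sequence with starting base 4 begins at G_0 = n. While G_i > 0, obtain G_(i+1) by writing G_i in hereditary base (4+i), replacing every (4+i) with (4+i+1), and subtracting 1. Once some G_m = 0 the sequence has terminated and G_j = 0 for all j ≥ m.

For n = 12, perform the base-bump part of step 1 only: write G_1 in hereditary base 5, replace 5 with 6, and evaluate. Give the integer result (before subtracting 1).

16

G_0=12  [base 4] 3·4  →[4↦5]→  3·5 = 15  −1 ⇒ G_1=14
G_1=14  [base 5] 2·5 + 4  →[5↦6]→  2·6 + 4 = 16  −1 ⇒ G_2=15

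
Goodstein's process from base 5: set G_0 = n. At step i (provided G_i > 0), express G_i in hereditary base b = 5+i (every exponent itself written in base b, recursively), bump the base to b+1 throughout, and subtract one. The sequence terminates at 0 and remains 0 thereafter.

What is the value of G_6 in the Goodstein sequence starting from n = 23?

G_0 = 23. HB_5(23) = 4·5 + 3. Bump = 27. G_1 = 26.
G_1 = 26. HB_6(26) = 4·6 + 2. Bump = 30. G_2 = 29.
G_2 = 29. HB_7(29) = 4·7 + 1. Bump = 33. G_3 = 32.
G_3 = 32. HB_8(32) = 4·8. Bump = 36. G_4 = 35.
G_4 = 35. HB_9(35) = 3·9 + 8. Bump = 38. G_5 = 37.
G_5 = 37. HB_10(37) = 3·10 + 7. Bump = 40. G_6 = 39.
G_6 = 39. HB_11(39) = 3·11 + 6. Bump = 42. G_7 = 41.

39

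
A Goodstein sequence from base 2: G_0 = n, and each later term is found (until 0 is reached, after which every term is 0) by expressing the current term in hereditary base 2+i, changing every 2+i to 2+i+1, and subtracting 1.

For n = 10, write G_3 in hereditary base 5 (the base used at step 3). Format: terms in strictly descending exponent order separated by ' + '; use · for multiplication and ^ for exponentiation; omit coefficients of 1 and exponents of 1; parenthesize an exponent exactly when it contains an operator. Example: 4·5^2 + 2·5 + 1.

i=0: 10 = 2^(2 + 1) + 2 (b=2); 2→3: 3^(3 + 1) + 3 = 84; 84−1 = 83
i=1: 83 = 3^(3 + 1) + 2 (b=3); 3→4: 4^(4 + 1) + 2 = 1026; 1026−1 = 1025
i=2: 1025 = 4^(4 + 1) + 1 (b=4); 4→5: 5^(5 + 1) + 1 = 15626; 15626−1 = 15625

5^(5 + 1)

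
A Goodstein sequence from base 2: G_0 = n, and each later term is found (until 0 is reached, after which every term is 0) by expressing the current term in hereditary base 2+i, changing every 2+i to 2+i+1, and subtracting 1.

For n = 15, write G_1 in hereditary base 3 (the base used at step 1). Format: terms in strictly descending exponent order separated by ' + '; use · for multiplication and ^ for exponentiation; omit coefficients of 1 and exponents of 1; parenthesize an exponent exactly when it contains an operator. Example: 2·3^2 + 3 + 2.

3^(3 + 1) + 3^3 + 3

step 0: 15 = 2^(2 + 1) + 2^2 + 2 + 1; sub 3 for 2: 3^(3 + 1) + 3^3 + 3 + 1; = 112; G_1 = 112−1 = 111
step 1: 111 = 3^(3 + 1) + 3^3 + 3; sub 4 for 3: 4^(4 + 1) + 4^4 + 4; = 1284; G_2 = 1284−1 = 1283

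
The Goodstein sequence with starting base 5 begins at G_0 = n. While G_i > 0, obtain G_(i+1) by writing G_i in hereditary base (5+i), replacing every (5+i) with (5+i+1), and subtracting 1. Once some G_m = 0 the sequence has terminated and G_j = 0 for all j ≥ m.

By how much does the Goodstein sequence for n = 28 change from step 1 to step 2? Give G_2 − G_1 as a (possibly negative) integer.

12

step 0: 28 = 5^2 + 3; sub 6 for 5: 6^2 + 3; = 39; G_1 = 39−1 = 38
step 1: 38 = 6^2 + 2; sub 7 for 6: 7^2 + 2; = 51; G_2 = 51−1 = 50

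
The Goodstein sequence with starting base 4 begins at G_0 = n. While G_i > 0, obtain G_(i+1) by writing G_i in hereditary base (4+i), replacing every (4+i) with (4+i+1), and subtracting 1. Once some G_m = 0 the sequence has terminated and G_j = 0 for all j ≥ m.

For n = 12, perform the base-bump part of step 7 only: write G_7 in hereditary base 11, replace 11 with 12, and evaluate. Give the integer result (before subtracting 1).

[0] 12 ≡ 3·4 (base 4). Lift 5: 15. −1: 14.
[1] 14 ≡ 2·5 + 4 (base 5). Lift 6: 16. −1: 15.
[2] 15 ≡ 2·6 + 3 (base 6). Lift 7: 17. −1: 16.
[3] 16 ≡ 2·7 + 2 (base 7). Lift 8: 18. −1: 17.
[4] 17 ≡ 2·8 + 1 (base 8). Lift 9: 19. −1: 18.
[5] 18 ≡ 2·9 (base 9). Lift 10: 20. −1: 19.
[6] 19 ≡ 10 + 9 (base 10). Lift 11: 20. −1: 19.

20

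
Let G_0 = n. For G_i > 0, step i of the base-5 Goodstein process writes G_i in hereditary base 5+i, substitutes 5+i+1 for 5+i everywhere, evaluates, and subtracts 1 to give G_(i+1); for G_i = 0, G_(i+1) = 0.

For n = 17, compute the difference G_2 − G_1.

2

G_0=17  [base 5] 3·5 + 2  →[5↦6]→  3·6 + 2 = 20  −1 ⇒ G_1=19
G_1=19  [base 6] 3·6 + 1  →[6↦7]→  3·7 + 1 = 22  −1 ⇒ G_2=21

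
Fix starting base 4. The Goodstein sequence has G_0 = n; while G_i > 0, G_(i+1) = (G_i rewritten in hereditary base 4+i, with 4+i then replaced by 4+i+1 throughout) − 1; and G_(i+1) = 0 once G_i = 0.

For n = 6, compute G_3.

step 0: 6 = 4 + 2; sub 5 for 4: 5 + 2; = 7; G_1 = 7−1 = 6
step 1: 6 = 5 + 1; sub 6 for 5: 6 + 1; = 7; G_2 = 7−1 = 6
step 2: 6 = 6; sub 7 for 6: 7; = 7; G_3 = 7−1 = 6
step 3: 6 = 6; sub 8 for 7: 6; = 6; G_4 = 6−1 = 5

6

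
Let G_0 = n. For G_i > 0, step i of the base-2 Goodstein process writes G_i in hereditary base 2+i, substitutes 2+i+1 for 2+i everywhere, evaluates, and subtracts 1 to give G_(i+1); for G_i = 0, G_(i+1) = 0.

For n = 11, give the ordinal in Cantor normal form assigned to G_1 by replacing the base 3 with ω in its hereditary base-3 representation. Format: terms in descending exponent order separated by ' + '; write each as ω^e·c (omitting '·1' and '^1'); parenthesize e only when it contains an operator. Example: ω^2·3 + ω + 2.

ω^(ω + 1) + ω

(0) 11|_2 = 2^(2 + 1) + 2 + 1 ↦ 3^(3 + 1) + 3 + 1|_3 = 85 ⇒ 84
(1) 84|_3 = 3^(3 + 1) + 3 ↦ 4^(4 + 1) + 4|_4 = 1028 ⇒ 1027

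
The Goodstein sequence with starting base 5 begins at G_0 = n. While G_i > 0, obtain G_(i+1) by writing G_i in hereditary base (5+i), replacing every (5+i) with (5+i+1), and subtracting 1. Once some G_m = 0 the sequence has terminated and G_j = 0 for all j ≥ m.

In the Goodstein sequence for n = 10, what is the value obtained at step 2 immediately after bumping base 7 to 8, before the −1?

G_0=10  [base 5] 2·5  →[5↦6]→  2·6 = 12  −1 ⇒ G_1=11
G_1=11  [base 6] 6 + 5  →[6↦7]→  7 + 5 = 12  −1 ⇒ G_2=11

12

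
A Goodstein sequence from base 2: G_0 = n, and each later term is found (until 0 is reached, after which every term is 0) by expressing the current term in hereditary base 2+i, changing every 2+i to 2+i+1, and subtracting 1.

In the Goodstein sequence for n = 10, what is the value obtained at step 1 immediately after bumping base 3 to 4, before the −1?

step 0: 10 = 2^(2 + 1) + 2; sub 3 for 2: 3^(3 + 1) + 3; = 84; G_1 = 84−1 = 83
step 1: 83 = 3^(3 + 1) + 2; sub 4 for 3: 4^(4 + 1) + 2; = 1026; G_2 = 1026−1 = 1025

1026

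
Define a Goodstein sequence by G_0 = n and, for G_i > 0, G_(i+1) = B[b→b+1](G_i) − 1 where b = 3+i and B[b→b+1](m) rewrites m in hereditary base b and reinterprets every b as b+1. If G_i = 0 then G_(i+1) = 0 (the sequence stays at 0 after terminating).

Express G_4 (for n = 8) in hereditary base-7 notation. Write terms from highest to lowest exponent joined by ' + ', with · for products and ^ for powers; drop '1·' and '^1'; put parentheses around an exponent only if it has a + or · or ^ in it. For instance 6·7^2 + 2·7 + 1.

7 + 4

[0] 8 ≡ 2·3 + 2 (base 3). Lift 4: 10. −1: 9.
[1] 9 ≡ 2·4 + 1 (base 4). Lift 5: 11. −1: 10.
[2] 10 ≡ 2·5 (base 5). Lift 6: 12. −1: 11.
[3] 11 ≡ 6 + 5 (base 6). Lift 7: 12. −1: 11.
[4] 11 ≡ 7 + 4 (base 7). Lift 8: 12. −1: 11.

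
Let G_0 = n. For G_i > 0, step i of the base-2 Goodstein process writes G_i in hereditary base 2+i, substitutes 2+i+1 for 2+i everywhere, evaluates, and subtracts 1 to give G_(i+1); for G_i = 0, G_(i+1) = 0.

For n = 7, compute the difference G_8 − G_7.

40111896

i=0: 7 = 2^2 + 2 + 1 (b=2); 2→3: 3^3 + 3 + 1 = 31; 31−1 = 30
i=1: 30 = 3^3 + 3 (b=3); 3→4: 4^4 + 4 = 260; 260−1 = 259
i=2: 259 = 4^4 + 3 (b=4); 4→5: 5^5 + 3 = 3128; 3128−1 = 3127
i=3: 3127 = 5^5 + 2 (b=5); 5→6: 6^6 + 2 = 46658; 46658−1 = 46657
i=4: 46657 = 6^6 + 1 (b=6); 6→7: 7^7 + 1 = 823544; 823544−1 = 823543
i=5: 823543 = 7^7 (b=7); 7→8: 8^8 = 16777216; 16777216−1 = 16777215
i=6: 16777215 = 7·8^7 + 7·8^6 + 7·8^5 + 7·8^4 + 7·8^3 + 7·8^2 + 7·8 + 7 (b=8); 8→9: 7·9^7 + 7·9^6 + 7·9^5 + 7·9^4 + 7·9^3 + 7·9^2 + 7·9 + 7 = 37665880; 37665880−1 = 37665879
i=7: 37665879 = 7·9^7 + 7·9^6 + 7·9^5 + 7·9^4 + 7·9^3 + 7·9^2 + 7·9 + 6 (b=9); 9→10: 7·10^7 + 7·10^6 + 7·10^5 + 7·10^4 + 7·10^3 + 7·10^2 + 7·10 + 6 = 77777776; 77777776−1 = 77777775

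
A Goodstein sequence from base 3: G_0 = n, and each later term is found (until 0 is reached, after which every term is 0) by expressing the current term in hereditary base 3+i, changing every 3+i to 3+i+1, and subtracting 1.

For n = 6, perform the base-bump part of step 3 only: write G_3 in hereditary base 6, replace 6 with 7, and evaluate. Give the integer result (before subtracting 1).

8

i=0: 6 = 2·3 (b=3); 3→4: 2·4 = 8; 8−1 = 7
i=1: 7 = 4 + 3 (b=4); 4→5: 5 + 3 = 8; 8−1 = 7
i=2: 7 = 5 + 2 (b=5); 5→6: 6 + 2 = 8; 8−1 = 7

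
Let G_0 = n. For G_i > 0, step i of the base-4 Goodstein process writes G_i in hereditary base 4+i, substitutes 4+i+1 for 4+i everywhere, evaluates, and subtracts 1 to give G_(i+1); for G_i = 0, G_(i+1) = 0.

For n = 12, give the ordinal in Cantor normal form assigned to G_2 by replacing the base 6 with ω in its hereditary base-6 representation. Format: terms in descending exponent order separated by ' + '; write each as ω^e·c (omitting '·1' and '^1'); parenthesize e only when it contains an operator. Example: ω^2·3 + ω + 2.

i=0: 12 = 3·4 (b=4); 4→5: 3·5 = 15; 15−1 = 14
i=1: 14 = 2·5 + 4 (b=5); 5→6: 2·6 + 4 = 16; 16−1 = 15
i=2: 15 = 2·6 + 3 (b=6); 6→7: 2·7 + 3 = 17; 17−1 = 16

ω·2 + 3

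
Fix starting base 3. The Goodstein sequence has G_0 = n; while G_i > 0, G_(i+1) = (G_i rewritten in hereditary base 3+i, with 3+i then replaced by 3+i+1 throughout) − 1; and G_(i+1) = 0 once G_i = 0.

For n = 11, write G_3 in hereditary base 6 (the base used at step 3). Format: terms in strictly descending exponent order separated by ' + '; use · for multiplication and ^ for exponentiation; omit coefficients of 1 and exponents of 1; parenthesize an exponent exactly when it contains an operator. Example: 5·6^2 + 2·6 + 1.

G_0=11  [base 3] 3^2 + 2  →[3↦4]→  4^2 + 2 = 18  −1 ⇒ G_1=17
G_1=17  [base 4] 4^2 + 1  →[4↦5]→  5^2 + 1 = 26  −1 ⇒ G_2=25
G_2=25  [base 5] 5^2  →[5↦6]→  6^2 = 36  −1 ⇒ G_3=35
G_3=35  [base 6] 5·6 + 5  →[6↦7]→  5·7 + 5 = 40  −1 ⇒ G_4=39

5·6 + 5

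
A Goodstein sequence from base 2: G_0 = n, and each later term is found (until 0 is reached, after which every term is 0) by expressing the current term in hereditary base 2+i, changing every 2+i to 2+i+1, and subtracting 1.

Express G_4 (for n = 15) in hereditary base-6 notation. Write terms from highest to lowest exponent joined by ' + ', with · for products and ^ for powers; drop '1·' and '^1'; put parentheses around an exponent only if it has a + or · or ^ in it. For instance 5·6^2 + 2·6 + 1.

base 2: 15 = 2^(2 + 1) + 2^2 + 2 + 1; at 3: 3^(3 + 1) + 3^3 + 3 + 1 = 112; next = 111
base 3: 111 = 3^(3 + 1) + 3^3 + 3; at 4: 4^(4 + 1) + 4^4 + 4 = 1284; next = 1283
base 4: 1283 = 4^(4 + 1) + 4^4 + 3; at 5: 5^(5 + 1) + 5^5 + 3 = 18753; next = 18752
base 5: 18752 = 5^(5 + 1) + 5^5 + 2; at 6: 6^(6 + 1) + 6^6 + 2 = 326594; next = 326593

6^(6 + 1) + 6^6 + 1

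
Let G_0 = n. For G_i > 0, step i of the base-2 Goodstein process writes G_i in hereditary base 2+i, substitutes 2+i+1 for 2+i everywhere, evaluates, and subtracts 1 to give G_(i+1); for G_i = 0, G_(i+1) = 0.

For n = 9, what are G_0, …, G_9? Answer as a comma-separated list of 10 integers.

9, 81, 1023, 9842, 140743, 2471826, 50333399, 1162263921, 30000003325, 855935016215

9 —HB2→ 2^(2 + 1) + 1 —bump→ 3^(3 + 1) + 1 = 82 —(−1)→ 81
81 —HB3→ 3^(3 + 1) —bump→ 4^(4 + 1) = 1024 —(−1)→ 1023
1023 —HB4→ 3·4^4 + 3·4^3 + 3·4^2 + 3·4 + 3 —bump→ 3·5^5 + 3·5^3 + 3·5^2 + 3·5 + 3 = 9843 —(−1)→ 9842
9842 —HB5→ 3·5^5 + 3·5^3 + 3·5^2 + 3·5 + 2 —bump→ 3·6^6 + 3·6^3 + 3·6^2 + 3·6 + 2 = 140744 —(−1)→ 140743
140743 —HB6→ 3·6^6 + 3·6^3 + 3·6^2 + 3·6 + 1 —bump→ 3·7^7 + 3·7^3 + 3·7^2 + 3·7 + 1 = 2471827 —(−1)→ 2471826
2471826 —HB7→ 3·7^7 + 3·7^3 + 3·7^2 + 3·7 —bump→ 3·8^8 + 3·8^3 + 3·8^2 + 3·8 = 50333400 —(−1)→ 50333399
50333399 —HB8→ 3·8^8 + 3·8^3 + 3·8^2 + 2·8 + 7 —bump→ 3·9^9 + 3·9^3 + 3·9^2 + 2·9 + 7 = 1162263922 —(−1)→ 1162263921
1162263921 —HB9→ 3·9^9 + 3·9^3 + 3·9^2 + 2·9 + 6 —bump→ 3·10^10 + 3·10^3 + 3·10^2 + 2·10 + 6 = 30000003326 —(−1)→ 30000003325
30000003325 —HB10→ 3·10^10 + 3·10^3 + 3·10^2 + 2·10 + 5 —bump→ 3·11^11 + 3·11^3 + 3·11^2 + 2·11 + 5 = 855935016216 —(−1)→ 855935016215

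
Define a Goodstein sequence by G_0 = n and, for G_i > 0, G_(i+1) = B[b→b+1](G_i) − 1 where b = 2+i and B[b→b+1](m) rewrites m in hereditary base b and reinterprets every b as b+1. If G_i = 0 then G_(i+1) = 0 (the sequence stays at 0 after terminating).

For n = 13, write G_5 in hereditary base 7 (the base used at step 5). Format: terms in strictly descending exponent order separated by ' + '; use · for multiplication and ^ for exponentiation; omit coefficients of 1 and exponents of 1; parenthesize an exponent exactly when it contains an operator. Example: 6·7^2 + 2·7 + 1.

i=0: 13 = 2^(2 + 1) + 2^2 + 1 (b=2); 2→3: 3^(3 + 1) + 3^3 + 1 = 109; 109−1 = 108
i=1: 108 = 3^(3 + 1) + 3^3 (b=3); 3→4: 4^(4 + 1) + 4^4 = 1280; 1280−1 = 1279
i=2: 1279 = 4^(4 + 1) + 3·4^3 + 3·4^2 + 3·4 + 3 (b=4); 4→5: 5^(5 + 1) + 3·5^3 + 3·5^2 + 3·5 + 3 = 16093; 16093−1 = 16092
i=3: 16092 = 5^(5 + 1) + 3·5^3 + 3·5^2 + 3·5 + 2 (b=5); 5→6: 6^(6 + 1) + 3·6^3 + 3·6^2 + 3·6 + 2 = 280712; 280712−1 = 280711
i=4: 280711 = 6^(6 + 1) + 3·6^3 + 3·6^2 + 3·6 + 1 (b=6); 6→7: 7^(7 + 1) + 3·7^3 + 3·7^2 + 3·7 + 1 = 5765999; 5765999−1 = 5765998
i=5: 5765998 = 7^(7 + 1) + 3·7^3 + 3·7^2 + 3·7 (b=7); 7→8: 8^(8 + 1) + 3·8^3 + 3·8^2 + 3·8 = 134219480; 134219480−1 = 134219479

7^(7 + 1) + 3·7^3 + 3·7^2 + 3·7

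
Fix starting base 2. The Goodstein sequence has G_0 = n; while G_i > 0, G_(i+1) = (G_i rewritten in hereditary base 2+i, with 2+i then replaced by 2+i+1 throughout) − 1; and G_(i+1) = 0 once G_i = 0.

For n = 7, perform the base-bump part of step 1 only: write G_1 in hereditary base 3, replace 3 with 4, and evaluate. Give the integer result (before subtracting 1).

260

G_0 = 7. HB_2(7) = 2^2 + 2 + 1. Bump = 31. G_1 = 30.
G_1 = 30. HB_3(30) = 3^3 + 3. Bump = 260. G_2 = 259.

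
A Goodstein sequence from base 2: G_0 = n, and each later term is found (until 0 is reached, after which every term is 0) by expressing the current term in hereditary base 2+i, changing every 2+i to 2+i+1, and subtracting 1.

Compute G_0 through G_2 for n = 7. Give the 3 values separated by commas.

7, 30, 259

step 0: 7 = 2^2 + 2 + 1; sub 3 for 2: 3^3 + 3 + 1; = 31; G_1 = 31−1 = 30
step 1: 30 = 3^3 + 3; sub 4 for 3: 4^4 + 4; = 260; G_2 = 260−1 = 259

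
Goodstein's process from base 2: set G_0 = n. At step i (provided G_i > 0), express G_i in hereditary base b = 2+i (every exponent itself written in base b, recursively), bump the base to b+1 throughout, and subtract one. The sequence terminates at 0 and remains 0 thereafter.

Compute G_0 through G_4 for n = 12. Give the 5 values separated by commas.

12, 107, 1065, 15685, 280019

i=0: 12 = 2^(2 + 1) + 2^2 (b=2); 2→3: 3^(3 + 1) + 3^3 = 108; 108−1 = 107
i=1: 107 = 3^(3 + 1) + 2·3^2 + 2·3 + 2 (b=3); 3→4: 4^(4 + 1) + 2·4^2 + 2·4 + 2 = 1066; 1066−1 = 1065
i=2: 1065 = 4^(4 + 1) + 2·4^2 + 2·4 + 1 (b=4); 4→5: 5^(5 + 1) + 2·5^2 + 2·5 + 1 = 15686; 15686−1 = 15685
i=3: 15685 = 5^(5 + 1) + 2·5^2 + 2·5 (b=5); 5→6: 6^(6 + 1) + 2·6^2 + 2·6 = 280020; 280020−1 = 280019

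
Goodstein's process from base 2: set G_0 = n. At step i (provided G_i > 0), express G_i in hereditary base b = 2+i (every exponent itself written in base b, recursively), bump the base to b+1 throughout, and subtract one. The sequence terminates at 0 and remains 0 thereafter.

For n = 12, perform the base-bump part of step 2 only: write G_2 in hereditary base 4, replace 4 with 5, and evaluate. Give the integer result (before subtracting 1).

i=0: 12 = 2^(2 + 1) + 2^2 (b=2); 2→3: 3^(3 + 1) + 3^3 = 108; 108−1 = 107
i=1: 107 = 3^(3 + 1) + 2·3^2 + 2·3 + 2 (b=3); 3→4: 4^(4 + 1) + 2·4^2 + 2·4 + 2 = 1066; 1066−1 = 1065
i=2: 1065 = 4^(4 + 1) + 2·4^2 + 2·4 + 1 (b=4); 4→5: 5^(5 + 1) + 2·5^2 + 2·5 + 1 = 15686; 15686−1 = 15685

15686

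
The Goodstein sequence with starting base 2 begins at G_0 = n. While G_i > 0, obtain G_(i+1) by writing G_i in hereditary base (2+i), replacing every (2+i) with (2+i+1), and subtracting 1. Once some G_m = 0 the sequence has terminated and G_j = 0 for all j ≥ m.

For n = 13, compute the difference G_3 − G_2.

14813

(0) 13|_2 = 2^(2 + 1) + 2^2 + 1 ↦ 3^(3 + 1) + 3^3 + 1|_3 = 109 ⇒ 108
(1) 108|_3 = 3^(3 + 1) + 3^3 ↦ 4^(4 + 1) + 4^4|_4 = 1280 ⇒ 1279
(2) 1279|_4 = 4^(4 + 1) + 3·4^3 + 3·4^2 + 3·4 + 3 ↦ 5^(5 + 1) + 3·5^3 + 3·5^2 + 3·5 + 3|_5 = 16093 ⇒ 16092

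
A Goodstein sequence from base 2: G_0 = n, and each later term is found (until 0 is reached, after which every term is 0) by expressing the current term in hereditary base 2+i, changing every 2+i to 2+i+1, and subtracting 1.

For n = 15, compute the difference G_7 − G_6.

[0] 15 ≡ 2^(2 + 1) + 2^2 + 2 + 1 (base 2). Lift 3: 112. −1: 111.
[1] 111 ≡ 3^(3 + 1) + 3^3 + 3 (base 3). Lift 4: 1284. −1: 1283.
[2] 1283 ≡ 4^(4 + 1) + 4^4 + 3 (base 4). Lift 5: 18753. −1: 18752.
[3] 18752 ≡ 5^(5 + 1) + 5^5 + 2 (base 5). Lift 6: 326594. −1: 326593.
[4] 326593 ≡ 6^(6 + 1) + 6^6 + 1 (base 6). Lift 7: 6588345. −1: 6588344.
[5] 6588344 ≡ 7^(7 + 1) + 7^7 (base 7). Lift 8: 150994944. −1: 150994943.
[6] 150994943 ≡ 8^(8 + 1) + 7·8^7 + 7·8^6 + 7·8^5 + 7·8^4 + 7·8^3 + 7·8^2 + 7·8 + 7 (base 8). Lift 9: 3524450281. −1: 3524450280.

3373455337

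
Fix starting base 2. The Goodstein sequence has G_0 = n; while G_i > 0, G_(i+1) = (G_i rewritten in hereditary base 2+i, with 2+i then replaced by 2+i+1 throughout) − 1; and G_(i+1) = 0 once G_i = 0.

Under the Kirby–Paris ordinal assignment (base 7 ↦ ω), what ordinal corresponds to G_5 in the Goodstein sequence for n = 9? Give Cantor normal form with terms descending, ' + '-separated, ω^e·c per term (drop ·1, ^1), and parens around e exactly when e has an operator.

ω^ω·3 + ω^3·3 + ω^2·3 + ω·3

base 2: 9 = 2^(2 + 1) + 1; at 3: 3^(3 + 1) + 1 = 82; next = 81
base 3: 81 = 3^(3 + 1); at 4: 4^(4 + 1) = 1024; next = 1023
base 4: 1023 = 3·4^4 + 3·4^3 + 3·4^2 + 3·4 + 3; at 5: 3·5^5 + 3·5^3 + 3·5^2 + 3·5 + 3 = 9843; next = 9842
base 5: 9842 = 3·5^5 + 3·5^3 + 3·5^2 + 3·5 + 2; at 6: 3·6^6 + 3·6^3 + 3·6^2 + 3·6 + 2 = 140744; next = 140743
base 6: 140743 = 3·6^6 + 3·6^3 + 3·6^2 + 3·6 + 1; at 7: 3·7^7 + 3·7^3 + 3·7^2 + 3·7 + 1 = 2471827; next = 2471826
base 7: 2471826 = 3·7^7 + 3·7^3 + 3·7^2 + 3·7; at 8: 3·8^8 + 3·8^3 + 3·8^2 + 3·8 = 50333400; next = 50333399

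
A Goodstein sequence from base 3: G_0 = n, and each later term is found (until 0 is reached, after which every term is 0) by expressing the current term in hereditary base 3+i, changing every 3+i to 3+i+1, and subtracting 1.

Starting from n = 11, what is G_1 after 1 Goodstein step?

17

G_0 = 11. HB_3(11) = 3^2 + 2. Bump = 18. G_1 = 17.
G_1 = 17. HB_4(17) = 4^2 + 1. Bump = 26. G_2 = 25.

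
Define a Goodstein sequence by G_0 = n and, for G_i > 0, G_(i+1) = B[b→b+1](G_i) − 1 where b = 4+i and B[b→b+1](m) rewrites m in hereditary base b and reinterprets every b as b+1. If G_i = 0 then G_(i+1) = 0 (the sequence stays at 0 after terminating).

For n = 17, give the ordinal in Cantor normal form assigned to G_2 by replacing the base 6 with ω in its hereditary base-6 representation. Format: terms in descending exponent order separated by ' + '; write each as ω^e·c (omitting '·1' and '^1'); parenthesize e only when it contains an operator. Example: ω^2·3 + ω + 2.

(0) 17|_4 = 4^2 + 1 ↦ 5^2 + 1|_5 = 26 ⇒ 25
(1) 25|_5 = 5^2 ↦ 6^2|_6 = 36 ⇒ 35
(2) 35|_6 = 5·6 + 5 ↦ 5·7 + 5|_7 = 40 ⇒ 39

ω·5 + 5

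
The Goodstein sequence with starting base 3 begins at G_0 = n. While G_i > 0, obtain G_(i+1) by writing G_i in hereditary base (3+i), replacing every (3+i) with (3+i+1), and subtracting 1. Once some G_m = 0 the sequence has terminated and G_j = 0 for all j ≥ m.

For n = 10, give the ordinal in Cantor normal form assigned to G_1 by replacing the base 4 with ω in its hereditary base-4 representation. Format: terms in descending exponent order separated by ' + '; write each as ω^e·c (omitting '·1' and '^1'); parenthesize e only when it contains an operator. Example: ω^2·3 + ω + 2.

10 —HB3→ 3^2 + 1 —bump→ 4^2 + 1 = 17 —(−1)→ 16
16 —HB4→ 4^2 —bump→ 5^2 = 25 —(−1)→ 24

ω^2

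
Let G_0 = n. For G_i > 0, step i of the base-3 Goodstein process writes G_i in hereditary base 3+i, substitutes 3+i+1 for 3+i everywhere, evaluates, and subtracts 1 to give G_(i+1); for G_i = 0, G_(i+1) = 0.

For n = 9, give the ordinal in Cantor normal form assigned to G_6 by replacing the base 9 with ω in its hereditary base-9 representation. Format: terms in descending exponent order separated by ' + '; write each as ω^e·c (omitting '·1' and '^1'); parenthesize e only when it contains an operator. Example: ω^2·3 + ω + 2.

G_0=9  [base 3] 3^2  →[3↦4]→  4^2 = 16  −1 ⇒ G_1=15
G_1=15  [base 4] 3·4 + 3  →[4↦5]→  3·5 + 3 = 18  −1 ⇒ G_2=17
G_2=17  [base 5] 3·5 + 2  →[5↦6]→  3·6 + 2 = 20  −1 ⇒ G_3=19
G_3=19  [base 6] 3·6 + 1  →[6↦7]→  3·7 + 1 = 22  −1 ⇒ G_4=21
G_4=21  [base 7] 3·7  →[7↦8]→  3·8 = 24  −1 ⇒ G_5=23
G_5=23  [base 8] 2·8 + 7  →[8↦9]→  2·9 + 7 = 25  −1 ⇒ G_6=24
G_6=24  [base 9] 2·9 + 6  →[9↦10]→  2·10 + 6 = 26  −1 ⇒ G_7=25

ω·2 + 6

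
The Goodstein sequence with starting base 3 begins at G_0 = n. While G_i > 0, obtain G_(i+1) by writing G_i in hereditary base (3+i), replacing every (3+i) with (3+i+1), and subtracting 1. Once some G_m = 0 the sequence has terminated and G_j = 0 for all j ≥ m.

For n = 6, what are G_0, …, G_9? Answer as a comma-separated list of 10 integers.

6, 7, 7, 7, 7, 7, 6, 5, 4, 3

[0] 6 ≡ 2·3 (base 3). Lift 4: 8. −1: 7.
[1] 7 ≡ 4 + 3 (base 4). Lift 5: 8. −1: 7.
[2] 7 ≡ 5 + 2 (base 5). Lift 6: 8. −1: 7.
[3] 7 ≡ 6 + 1 (base 6). Lift 7: 8. −1: 7.
[4] 7 ≡ 7 (base 7). Lift 8: 8. −1: 7.
[5] 7 ≡ 7 (base 8). Lift 9: 7. −1: 6.
[6] 6 ≡ 6 (base 9). Lift 10: 6. −1: 5.
[7] 5 ≡ 5 (base 10). Lift 11: 5. −1: 4.
[8] 4 ≡ 4 (base 11). Lift 12: 4. −1: 3.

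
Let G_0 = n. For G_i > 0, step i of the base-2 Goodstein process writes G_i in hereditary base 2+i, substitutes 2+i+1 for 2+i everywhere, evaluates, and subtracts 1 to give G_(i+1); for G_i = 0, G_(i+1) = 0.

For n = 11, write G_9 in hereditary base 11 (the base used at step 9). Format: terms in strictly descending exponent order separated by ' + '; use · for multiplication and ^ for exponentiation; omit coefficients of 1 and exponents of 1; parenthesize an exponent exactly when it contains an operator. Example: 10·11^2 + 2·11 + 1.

i=0: 11 = 2^(2 + 1) + 2 + 1 (b=2); 2→3: 3^(3 + 1) + 3 + 1 = 85; 85−1 = 84
i=1: 84 = 3^(3 + 1) + 3 (b=3); 3→4: 4^(4 + 1) + 4 = 1028; 1028−1 = 1027
i=2: 1027 = 4^(4 + 1) + 3 (b=4); 4→5: 5^(5 + 1) + 3 = 15628; 15628−1 = 15627
i=3: 15627 = 5^(5 + 1) + 2 (b=5); 5→6: 6^(6 + 1) + 2 = 279938; 279938−1 = 279937
i=4: 279937 = 6^(6 + 1) + 1 (b=6); 6→7: 7^(7 + 1) + 1 = 5764802; 5764802−1 = 5764801
i=5: 5764801 = 7^(7 + 1) (b=7); 7→8: 8^(8 + 1) = 134217728; 134217728−1 = 134217727
i=6: 134217727 = 7·8^8 + 7·8^7 + 7·8^6 + 7·8^5 + 7·8^4 + 7·8^3 + 7·8^2 + 7·8 + 7 (b=8); 8→9: 7·9^9 + 7·9^7 + 7·9^6 + 7·9^5 + 7·9^4 + 7·9^3 + 7·9^2 + 7·9 + 7 = 2749609303; 2749609303−1 = 2749609302
i=7: 2749609302 = 7·9^9 + 7·9^7 + 7·9^6 + 7·9^5 + 7·9^4 + 7·9^3 + 7·9^2 + 7·9 + 6 (b=9); 9→10: 7·10^10 + 7·10^7 + 7·10^6 + 7·10^5 + 7·10^4 + 7·10^3 + 7·10^2 + 7·10 + 6 = 70077777776; 70077777776−1 = 70077777775
i=8: 70077777775 = 7·10^10 + 7·10^7 + 7·10^6 + 7·10^5 + 7·10^4 + 7·10^3 + 7·10^2 + 7·10 + 5 (b=10); 10→11: 7·11^11 + 7·11^7 + 7·11^6 + 7·11^5 + 7·11^4 + 7·11^3 + 7·11^2 + 7·11 + 5 = 1997331745491; 1997331745491−1 = 1997331745490

7·11^11 + 7·11^7 + 7·11^6 + 7·11^5 + 7·11^4 + 7·11^3 + 7·11^2 + 7·11 + 4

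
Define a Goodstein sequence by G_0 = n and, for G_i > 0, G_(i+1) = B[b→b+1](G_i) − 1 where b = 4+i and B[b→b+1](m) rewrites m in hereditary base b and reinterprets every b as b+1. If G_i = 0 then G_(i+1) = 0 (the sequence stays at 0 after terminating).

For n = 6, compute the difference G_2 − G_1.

6 —HB4→ 4 + 2 —bump→ 5 + 2 = 7 —(−1)→ 6
6 —HB5→ 5 + 1 —bump→ 6 + 1 = 7 —(−1)→ 6

0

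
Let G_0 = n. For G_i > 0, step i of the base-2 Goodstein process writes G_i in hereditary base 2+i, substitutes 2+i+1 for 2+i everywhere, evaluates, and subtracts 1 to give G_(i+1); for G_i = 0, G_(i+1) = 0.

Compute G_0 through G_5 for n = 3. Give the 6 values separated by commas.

3, 3, 3, 2, 1, 0

3 —HB2→ 2 + 1 —bump→ 3 + 1 = 4 —(−1)→ 3
3 —HB3→ 3 —bump→ 4 = 4 —(−1)→ 3
3 —HB4→ 3 —bump→ 3 = 3 —(−1)→ 2
2 —HB5→ 2 —bump→ 2 = 2 —(−1)→ 1
1 —HB6→ 1 —bump→ 1 = 1 —(−1)→ 0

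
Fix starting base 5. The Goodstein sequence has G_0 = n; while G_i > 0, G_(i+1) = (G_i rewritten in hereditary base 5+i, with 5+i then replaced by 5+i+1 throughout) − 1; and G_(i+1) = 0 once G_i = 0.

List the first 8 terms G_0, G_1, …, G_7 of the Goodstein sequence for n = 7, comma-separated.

i=0: 7 = 5 + 2 (b=5); 5→6: 6 + 2 = 8; 8−1 = 7
i=1: 7 = 6 + 1 (b=6); 6→7: 7 + 1 = 8; 8−1 = 7
i=2: 7 = 7 (b=7); 7→8: 8 = 8; 8−1 = 7
i=3: 7 = 7 (b=8); 8→9: 7 = 7; 7−1 = 6
i=4: 6 = 6 (b=9); 9→10: 6 = 6; 6−1 = 5
i=5: 5 = 5 (b=10); 10→11: 5 = 5; 5−1 = 4
i=6: 4 = 4 (b=11); 11→12: 4 = 4; 4−1 = 3

7, 7, 7, 7, 6, 5, 4, 3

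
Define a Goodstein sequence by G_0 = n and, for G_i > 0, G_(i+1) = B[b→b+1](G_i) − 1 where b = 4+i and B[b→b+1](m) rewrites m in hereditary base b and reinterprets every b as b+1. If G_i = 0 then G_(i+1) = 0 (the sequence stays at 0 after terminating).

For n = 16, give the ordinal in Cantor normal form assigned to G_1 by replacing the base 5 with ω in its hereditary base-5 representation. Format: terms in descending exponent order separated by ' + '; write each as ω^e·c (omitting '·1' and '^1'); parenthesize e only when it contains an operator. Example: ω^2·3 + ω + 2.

step 0: 16 = 4^2; sub 5 for 4: 5^2; = 25; G_1 = 25−1 = 24
step 1: 24 = 4·5 + 4; sub 6 for 5: 4·6 + 4; = 28; G_2 = 28−1 = 27

ω·4 + 4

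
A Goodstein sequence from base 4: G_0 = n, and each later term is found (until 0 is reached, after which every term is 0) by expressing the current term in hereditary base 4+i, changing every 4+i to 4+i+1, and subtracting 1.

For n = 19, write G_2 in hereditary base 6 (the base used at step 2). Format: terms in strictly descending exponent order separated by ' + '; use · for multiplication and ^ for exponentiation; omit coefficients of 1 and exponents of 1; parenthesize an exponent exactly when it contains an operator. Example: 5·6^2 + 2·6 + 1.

(0) 19|_4 = 4^2 + 3 ↦ 5^2 + 3|_5 = 28 ⇒ 27
(1) 27|_5 = 5^2 + 2 ↦ 6^2 + 2|_6 = 38 ⇒ 37
(2) 37|_6 = 6^2 + 1 ↦ 7^2 + 1|_7 = 50 ⇒ 49

6^2 + 1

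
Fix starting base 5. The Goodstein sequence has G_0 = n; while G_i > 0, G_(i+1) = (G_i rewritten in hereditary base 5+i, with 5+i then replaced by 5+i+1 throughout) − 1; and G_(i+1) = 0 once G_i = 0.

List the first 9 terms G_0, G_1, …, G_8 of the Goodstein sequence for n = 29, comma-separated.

29, 39, 51, 65, 81, 99, 107, 115, 123

[0] 29 ≡ 5^2 + 4 (base 5). Lift 6: 40. −1: 39.
[1] 39 ≡ 6^2 + 3 (base 6). Lift 7: 52. −1: 51.
[2] 51 ≡ 7^2 + 2 (base 7). Lift 8: 66. −1: 65.
[3] 65 ≡ 8^2 + 1 (base 8). Lift 9: 82. −1: 81.
[4] 81 ≡ 9^2 (base 9). Lift 10: 100. −1: 99.
[5] 99 ≡ 9·10 + 9 (base 10). Lift 11: 108. −1: 107.
[6] 107 ≡ 9·11 + 8 (base 11). Lift 12: 116. −1: 115.
[7] 115 ≡ 9·12 + 7 (base 12). Lift 13: 124. −1: 123.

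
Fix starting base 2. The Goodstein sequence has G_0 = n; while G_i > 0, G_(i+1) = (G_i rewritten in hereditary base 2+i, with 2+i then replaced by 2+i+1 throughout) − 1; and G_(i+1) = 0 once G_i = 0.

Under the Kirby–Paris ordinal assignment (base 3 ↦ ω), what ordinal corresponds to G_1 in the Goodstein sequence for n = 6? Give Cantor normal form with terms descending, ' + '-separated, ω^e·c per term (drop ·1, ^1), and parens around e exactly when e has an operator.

i=0: 6 = 2^2 + 2 (b=2); 2→3: 3^3 + 3 = 30; 30−1 = 29
i=1: 29 = 3^3 + 2 (b=3); 3→4: 4^4 + 2 = 258; 258−1 = 257

ω^ω + 2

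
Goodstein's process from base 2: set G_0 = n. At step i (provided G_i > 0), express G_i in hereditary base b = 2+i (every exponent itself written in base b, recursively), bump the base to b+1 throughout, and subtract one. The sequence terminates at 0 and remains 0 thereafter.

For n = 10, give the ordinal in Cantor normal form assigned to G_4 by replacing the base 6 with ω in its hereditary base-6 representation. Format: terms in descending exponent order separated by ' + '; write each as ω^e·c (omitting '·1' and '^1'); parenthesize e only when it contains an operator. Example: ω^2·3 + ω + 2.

(0) 10|_2 = 2^(2 + 1) + 2 ↦ 3^(3 + 1) + 3|_3 = 84 ⇒ 83
(1) 83|_3 = 3^(3 + 1) + 2 ↦ 4^(4 + 1) + 2|_4 = 1026 ⇒ 1025
(2) 1025|_4 = 4^(4 + 1) + 1 ↦ 5^(5 + 1) + 1|_5 = 15626 ⇒ 15625
(3) 15625|_5 = 5^(5 + 1) ↦ 6^(6 + 1)|_6 = 279936 ⇒ 279935
(4) 279935|_6 = 5·6^6 + 5·6^5 + 5·6^4 + 5·6^3 + 5·6^2 + 5·6 + 5 ↦ 5·7^7 + 5·7^5 + 5·7^4 + 5·7^3 + 5·7^2 + 5·7 + 5|_7 = 4215755 ⇒ 4215754

ω^ω·5 + ω^5·5 + ω^4·5 + ω^3·5 + ω^2·5 + ω·5 + 5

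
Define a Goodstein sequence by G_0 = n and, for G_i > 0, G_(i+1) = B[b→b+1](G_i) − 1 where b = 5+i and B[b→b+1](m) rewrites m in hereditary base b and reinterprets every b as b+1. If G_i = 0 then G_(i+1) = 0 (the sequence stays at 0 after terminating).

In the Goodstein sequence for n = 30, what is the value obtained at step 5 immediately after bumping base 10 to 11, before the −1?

122

i=0: 30 = 5^2 + 5 (b=5); 5→6: 6^2 + 6 = 42; 42−1 = 41
i=1: 41 = 6^2 + 5 (b=6); 6→7: 7^2 + 5 = 54; 54−1 = 53
i=2: 53 = 7^2 + 4 (b=7); 7→8: 8^2 + 4 = 68; 68−1 = 67
i=3: 67 = 8^2 + 3 (b=8); 8→9: 9^2 + 3 = 84; 84−1 = 83
i=4: 83 = 9^2 + 2 (b=9); 9→10: 10^2 + 2 = 102; 102−1 = 101
i=5: 101 = 10^2 + 1 (b=10); 10→11: 11^2 + 1 = 122; 122−1 = 121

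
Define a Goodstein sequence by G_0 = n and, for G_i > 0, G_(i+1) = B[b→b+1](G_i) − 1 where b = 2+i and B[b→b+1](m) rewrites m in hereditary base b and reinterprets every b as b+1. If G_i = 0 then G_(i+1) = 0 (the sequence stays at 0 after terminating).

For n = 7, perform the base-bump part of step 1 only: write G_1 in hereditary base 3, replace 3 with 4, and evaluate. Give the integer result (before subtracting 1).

(0) 7|_2 = 2^2 + 2 + 1 ↦ 3^3 + 3 + 1|_3 = 31 ⇒ 30
(1) 30|_3 = 3^3 + 3 ↦ 4^4 + 4|_4 = 260 ⇒ 259

260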